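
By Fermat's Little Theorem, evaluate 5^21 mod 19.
By Fermat: 5^{18} ≡ 1 mod 19. So 5^{21} = 5^{18} · 5^{3} ≡ 5^{3} ≡ 11 mod 19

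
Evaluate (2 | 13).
(2/13) = 2^{6} mod 13 = -1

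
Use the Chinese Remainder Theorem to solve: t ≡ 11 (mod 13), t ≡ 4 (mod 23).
M = 13 × 23 = 299. M₁ = 23, y₁ ≡ 4 (mod 13). M₂ = 13, y₂ ≡ 16 (mod 23). t = 11×23×4 + 4×13×16 ≡ 50 (mod 299)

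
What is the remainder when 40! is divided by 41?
By Wilson's theorem, (40)! ≡ -1 ≡ 40 mod 41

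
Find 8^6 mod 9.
By repeated squaring mod 9: 8^{1}≡8, 8^{2}≡1, 8^{4}≡1. Then 8^{6} = 8^{4+2} ≡ 1 × 1 ≡ 1 mod 9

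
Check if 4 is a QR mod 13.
By Euler's criterion: 4^{6} ≡ 1 mod 13. Since this equals 1, 4 is a QR.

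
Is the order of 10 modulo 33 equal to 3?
Powers of 10 mod 33: 10^1≡10, 10^2≡1. Already 10^2≡1, so the order is 2 < 3. No, the actual order is 2.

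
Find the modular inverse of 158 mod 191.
Since 191 is prime, by Fermat 158^(-1) ≡ 158^{189} ≡ 81 (mod 191). Verify: 158 × 81 = 12798 ≡ 1 (mod 191)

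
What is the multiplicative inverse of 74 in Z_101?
Since 101 is prime, by Fermat 74^(-1) ≡ 74^{99} ≡ 86 (mod 101). Verify: 74 × 86 = 6364 ≡ 1 (mod 101)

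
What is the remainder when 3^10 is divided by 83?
By repeated squaring mod 83: 3^{1}≡3, 3^{2}≡9, 3^{4}≡81, 3^{8}≡4. Then 3^{10} = 3^{8+2} ≡ 4 × 9 ≡ 36 mod 83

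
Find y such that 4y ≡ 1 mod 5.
Since 5 is prime, by Fermat 4^(-1) ≡ 4^{3} ≡ 4 mod 5. Verify: 4 × 4 = 16 ≡ 1 mod 5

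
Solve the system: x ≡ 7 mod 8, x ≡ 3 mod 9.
M = 8 × 9 = 72. M₁ = 9, y₁ ≡ 1 mod 8. M₂ = 8, y₂ ≡ 8 mod 9. x = 7×9×1 + 3×8×8 ≡ 39 mod 72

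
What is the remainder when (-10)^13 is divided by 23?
By repeated squaring mod 23: (-10)^{1}≡13, (-10)^{2}≡8, (-10)^{4}≡18, (-10)^{8}≡2. Then (-10)^{13} = (-10)^{8+4+1} ≡ 2 × 18 × 13 ≡ 8 mod 23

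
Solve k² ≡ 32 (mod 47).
The square roots of 32 mod 47 are 28 and 19. Verify: 28² = 784 ≡ 32 (mod 47)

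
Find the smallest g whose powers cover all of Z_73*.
g = 5. Powers: [5, 25, 52, 41, 59, 3, 15, ...] generates all 72 non-zero residues.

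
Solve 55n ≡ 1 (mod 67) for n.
Since 67 is prime, by Fermat 55^(-1) ≡ 55^{65} ≡ 39 (mod 67). Verify: 55 × 39 = 2145 ≡ 1 (mod 67)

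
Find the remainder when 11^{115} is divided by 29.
By Fermat: 11^{28} ≡ 1 mod 29. 115 = 4×28 + 3. So 11^{115} ≡ 11^{3} ≡ 26 mod 29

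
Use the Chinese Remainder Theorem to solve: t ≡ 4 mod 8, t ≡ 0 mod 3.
M = 8 × 3 = 24. M₁ = 3, y₁ ≡ 3 mod 8. M₂ = 8, y₂ ≡ 2 mod 3. t = 4×3×3 + 0×8×2 ≡ 12 mod 24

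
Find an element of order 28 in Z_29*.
2 has order 28 mod 29 since 2^{28} ≡ 1 (mod 29) and no smaller power works.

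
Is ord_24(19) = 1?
Powers of 19 mod 24: 19^1≡19, 19^2≡1. 19^1≡19≢1, so ord ≠ 1. No, the actual order is 2.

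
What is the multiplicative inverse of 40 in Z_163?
Since 163 is prime, by Fermat 40^(-1) ≡ 40^{161} ≡ 53 mod 163. Verify: 40 × 53 = 2120 ≡ 1 mod 163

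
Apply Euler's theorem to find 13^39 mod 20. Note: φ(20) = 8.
By Euler: 13^{8} ≡ 1 mod 20 since gcd(13, 20) = 1. 39 = 4×8 + 7. So 13^{39} ≡ 13^{7} ≡ 17 mod 20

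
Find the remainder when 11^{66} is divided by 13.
By Fermat: 11^{12} ≡ 1 (mod 13). 66 = 5×12 + 6. So 11^{66} ≡ 11^{6} ≡ 12 (mod 13)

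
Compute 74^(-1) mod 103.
Since 103 is prime, by Fermat 74^(-1) ≡ 74^{101} ≡ 71 mod 103. Verify: 74 × 71 = 5254 ≡ 1 mod 103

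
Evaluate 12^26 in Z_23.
Using Fermat: 12^{22} ≡ 1 (mod 23). 26 ≡ 4 (mod 22). So 12^{26} ≡ 12^{4} ≡ 13 (mod 23)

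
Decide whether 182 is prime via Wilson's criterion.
(181)! mod 182 = 0. Since 0 ≢ -1 mod 182, 182 is not prime.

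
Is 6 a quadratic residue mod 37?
By Euler's criterion: 6^{18} ≡ 36 (mod 37). Since this equals -1 (≡ 36), 6 is not a QR.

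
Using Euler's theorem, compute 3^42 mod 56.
By Euler: 3^{24} ≡ 1 (mod 56) since gcd(3, 56) = 1. 42 = 1×24 + 18. So 3^{42} ≡ 3^{18} ≡ 1 (mod 56)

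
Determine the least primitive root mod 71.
g = 7. For each prime q|70: 7^{35}≡70, 7^{14}≡54, 7^{10}≡45, none ≡ 1, so ord_71(7) = 70 and 7 is a primitive root.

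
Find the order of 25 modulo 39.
Powers of 25 mod 39: 25^1≡25, 25^2≡1. So the order of 25 is 2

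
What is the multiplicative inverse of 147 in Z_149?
Since 149 is prime, by Fermat 147^(-1) ≡ 147^{147} ≡ 74 (mod 149). Verify: 147 × 74 = 10878 ≡ 1 (mod 149)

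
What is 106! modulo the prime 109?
(108)! = (106)! × (107) × (108) ≡ -1 (mod 109). So (106)! ≡ -1 × [(108)(107)]^(-1) ≡ 54 (mod 109)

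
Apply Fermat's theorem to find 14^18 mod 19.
By Fermat's Little Theorem, 14^{18} ≡ 1 mod 19 since 19 is prime and gcd(14, 19) = 1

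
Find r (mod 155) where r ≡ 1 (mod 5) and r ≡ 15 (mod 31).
M = 5 × 31 = 155. M₁ = 31, y₁ ≡ 1 (mod 5). M₂ = 5, y₂ ≡ 25 (mod 31). r = 1×31×1 + 15×5×25 ≡ 46 (mod 155)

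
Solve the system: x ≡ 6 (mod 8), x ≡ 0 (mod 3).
M = 8 × 3 = 24. M₁ = 3, y₁ ≡ 3 (mod 8). M₂ = 8, y₂ ≡ 2 (mod 3). x = 6×3×3 + 0×8×2 ≡ 6 (mod 24)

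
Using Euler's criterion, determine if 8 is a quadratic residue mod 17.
By Euler's criterion: 8^{8} ≡ 1 (mod 17). Since this equals 1, 8 is a QR.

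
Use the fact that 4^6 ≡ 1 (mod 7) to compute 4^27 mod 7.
By Fermat: 4^{6} ≡ 1 (mod 7). 27 = 4×6 + 3. So 4^{27} ≡ 4^{3} ≡ 1 (mod 7)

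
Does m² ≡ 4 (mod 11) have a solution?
By Euler's criterion: 4^{5} ≡ 1 (mod 11). Since this equals 1, 4 is a QR.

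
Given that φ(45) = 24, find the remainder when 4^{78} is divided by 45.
By Euler: 4^{24} ≡ 1 mod 45 since gcd(4, 45) = 1. 78 = 3×24 + 6. So 4^{78} ≡ 4^{6} ≡ 1 mod 45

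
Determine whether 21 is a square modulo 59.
By Euler's criterion: 21^{29} ≡ 1 (mod 59). Since this equals 1, 21 is a QR.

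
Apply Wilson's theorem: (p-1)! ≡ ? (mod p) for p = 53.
By Wilson's theorem, (52)! ≡ -1 ≡ 52 mod 53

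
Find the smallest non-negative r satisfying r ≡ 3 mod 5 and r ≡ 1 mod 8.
M = 5 × 8 = 40. M₁ = 8, y₁ ≡ 2 mod 5. M₂ = 5, y₂ ≡ 5 mod 8. r = 3×8×2 + 1×5×5 ≡ 33 mod 40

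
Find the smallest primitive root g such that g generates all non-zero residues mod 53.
g = 2. Powers: [2, 4, 8, 16, 32, 11, 22, ...] generates all 52 non-zero residues.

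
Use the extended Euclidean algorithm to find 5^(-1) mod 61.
Extended GCD: 5(-12) + 61(1) = 1. So 5^(-1) ≡ -12 ≡ 49 mod 61. Verify: 5 × 49 = 245 ≡ 1 mod 61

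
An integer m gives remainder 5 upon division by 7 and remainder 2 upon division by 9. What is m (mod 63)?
M = 7 × 9 = 63. M₁ = 9, y₁ ≡ 4 (mod 7). M₂ = 7, y₂ ≡ 4 (mod 9). m = 5×9×4 + 2×7×4 ≡ 47 (mod 63)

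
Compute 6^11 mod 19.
By repeated squaring (mod 19): 6^{1}≡6, 6^{2}≡17, 6^{4}≡4, 6^{8}≡16. Then 6^{11} = 6^{8+2+1} ≡ 16 × 17 × 6 ≡ 17 (mod 19)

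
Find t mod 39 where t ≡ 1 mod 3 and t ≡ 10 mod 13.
M = 3 × 13 = 39. M₁ = 13, y₁ ≡ 1 mod 3. M₂ = 3, y₂ ≡ 9 mod 13. t = 1×13×1 + 10×3×9 ≡ 10 mod 39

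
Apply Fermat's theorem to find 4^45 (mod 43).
By Fermat: 4^{42} ≡ 1 (mod 43). So 4^{45} = 4^{42} · 4^{3} ≡ 4^{3} ≡ 21 (mod 43)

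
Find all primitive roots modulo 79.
There are φ(78) = 24 primitive roots mod 79: {3, 6, 7, 28, 29, 30, 34, 35, 37, 39, 43, 47, 48, 53, 54, 59, 60, 63, 66, 68, 70, 74, 75, 77}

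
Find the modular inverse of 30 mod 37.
Since 37 is prime, by Fermat 30^(-1) ≡ 30^{35} ≡ 21 (mod 37). Verify: 30 × 21 = 630 ≡ 1 (mod 37)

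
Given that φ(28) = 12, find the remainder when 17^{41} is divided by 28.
By Euler: 17^{12} ≡ 1 mod 28 since gcd(17, 28) = 1. 41 = 3×12 + 5. So 17^{41} ≡ 17^{5} ≡ 5 mod 28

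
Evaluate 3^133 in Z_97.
Using Fermat: 3^{96} ≡ 1 (mod 97). 133 ≡ 37 (mod 96). So 3^{133} ≡ 3^{37} ≡ 66 (mod 97)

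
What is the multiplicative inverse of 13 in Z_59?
Since 59 is prime, by Fermat 13^(-1) ≡ 13^{57} ≡ 50 mod 59. Verify: 13 × 50 = 650 ≡ 1 mod 59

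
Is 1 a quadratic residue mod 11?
By Euler's criterion: 1^{5} ≡ 1 (mod 11). Since this equals 1, 1 is a QR.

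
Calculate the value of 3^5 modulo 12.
By repeated squaring mod 12: 3^{1}≡3, 3^{2}≡9, 3^{4}≡9. Then 3^{5} = 3^{4+1} ≡ 9 × 3 ≡ 3 mod 12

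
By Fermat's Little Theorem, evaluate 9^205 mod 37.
By Fermat: 9^{36} ≡ 1 (mod 37). 205 ≡ 25 (mod 36). So 9^{205} ≡ 9^{25} ≡ 16 (mod 37)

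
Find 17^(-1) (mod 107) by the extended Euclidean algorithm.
Extended GCD: 17(-44) + 107(7) = 1. So 17^(-1) ≡ -44 ≡ 63 (mod 107). Verify: 17 × 63 = 1071 ≡ 1 (mod 107)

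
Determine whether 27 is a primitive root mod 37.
27^{6} ≡ 1 mod 37 and 6 < 36, so ord_37(27) = 6 ≠ 36 and 27 is not a primitive root.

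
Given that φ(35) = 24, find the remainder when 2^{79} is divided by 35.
By Euler: 2^{24} ≡ 1 mod 35 since gcd(2, 35) = 1. 79 = 3×24 + 7. So 2^{79} ≡ 2^{7} ≡ 23 mod 35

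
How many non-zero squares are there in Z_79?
The squaring map on Z_79* is 2-to-1, so there are (78)/2 = 39 QRs.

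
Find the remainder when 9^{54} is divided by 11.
By Fermat: 9^{10} ≡ 1 (mod 11). 54 = 5×10 + 4. So 9^{54} ≡ 9^{4} ≡ 5 (mod 11)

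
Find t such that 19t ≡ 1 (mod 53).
Since 53 is prime, by Fermat 19^(-1) ≡ 19^{51} ≡ 14 (mod 53). Verify: 19 × 14 = 266 ≡ 1 (mod 53)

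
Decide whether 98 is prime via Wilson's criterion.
(97)! mod 98 = 0. Since 0 ≢ -1 (mod 98), 98 is not prime.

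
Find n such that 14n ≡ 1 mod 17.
Since 17 is prime, by Fermat 14^(-1) ≡ 14^{15} ≡ 11 mod 17. Verify: 14 × 11 = 154 ≡ 1 mod 17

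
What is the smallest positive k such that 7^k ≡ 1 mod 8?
Powers of 7 mod 8: 7^1≡7, 7^2≡1. ord_8(7) = 2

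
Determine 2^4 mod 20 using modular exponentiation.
2^{4} = 16 ≡ 16 mod 20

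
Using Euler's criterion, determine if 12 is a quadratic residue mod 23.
By Euler's criterion: 12^{11} ≡ 1 mod 23. Since this equals 1, 12 is a QR.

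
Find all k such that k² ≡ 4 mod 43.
The square roots of 4 mod 43 are 41 and 2. Verify: 41² = 1681 ≡ 4 mod 43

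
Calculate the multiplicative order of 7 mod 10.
Powers of 7 mod 10: 7^1≡7, 7^2≡9, 7^3≡3, 7^4≡1. Order = 4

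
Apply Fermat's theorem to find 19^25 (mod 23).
By Fermat: 19^{22} ≡ 1 (mod 23). So 19^{25} = 19^{22} · 19^{3} ≡ 19^{3} ≡ 5 (mod 23)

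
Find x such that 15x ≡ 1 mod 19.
Since 19 is prime, by Fermat 15^(-1) ≡ 15^{17} ≡ 14 mod 19. Verify: 15 × 14 = 210 ≡ 1 mod 19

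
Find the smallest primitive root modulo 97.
g = 5. For each prime q|96: 5^{48}≡96, 5^{32}≡35, none ≡ 1, so ord_97(5) = 96 and 5 is a primitive root.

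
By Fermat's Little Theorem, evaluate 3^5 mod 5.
By Fermat: 3^{4} ≡ 1 mod 5. So 3^{5} = 3^{4} · 3^{1} ≡ 3^{1} ≡ 3 mod 5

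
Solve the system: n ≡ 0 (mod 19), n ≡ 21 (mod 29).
M = 19 × 29 = 551. M₁ = 29, y₁ ≡ 2 (mod 19). M₂ = 19, y₂ ≡ 26 (mod 29). n = 0×29×2 + 21×19×26 ≡ 456 (mod 551)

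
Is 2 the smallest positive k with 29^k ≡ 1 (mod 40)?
Powers of 29 mod 40: 29^1≡29, 29^2≡1. First k with 29^k≡1 is k=2. Yes, ord_40(29) = 2.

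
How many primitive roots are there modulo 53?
Number of primitive roots mod 53 = φ(p-1) = φ(52) = 24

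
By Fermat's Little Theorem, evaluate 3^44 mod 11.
By Fermat: 3^{10} ≡ 1 (mod 11). 44 = 4×10 + 4. So 3^{44} ≡ 3^{4} ≡ 4 (mod 11)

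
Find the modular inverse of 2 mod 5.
Since 5 is prime, by Fermat 2^(-1) ≡ 2^{3} ≡ 3 mod 5. Verify: 2 × 3 = 6 ≡ 1 mod 5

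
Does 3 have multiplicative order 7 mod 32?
Powers of 3 mod 32: 3^1≡3, 3^2≡9, 3^3≡27, 3^4≡17, 3^5≡19, 3^6≡25, 3^7≡11, 3^8≡1. 3^7≡11≢1, so ord ≠ 7. No, the actual order is 8.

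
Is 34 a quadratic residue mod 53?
By Euler's criterion: 34^{26} ≡ 52 mod 53. Since this equals -1 (≡ 52), 34 is not a QR.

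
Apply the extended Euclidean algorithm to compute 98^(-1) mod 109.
Extended GCD: 98(-10) + 109(9) = 1. So 98^(-1) ≡ -10 ≡ 99 mod 109. Verify: 98 × 99 = 9702 ≡ 1 mod 109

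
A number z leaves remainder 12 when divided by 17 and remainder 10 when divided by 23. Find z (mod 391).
M = 17 × 23 = 391. M₁ = 23, y₁ ≡ 3 (mod 17). M₂ = 17, y₂ ≡ 19 (mod 23). z = 12×23×3 + 10×17×19 ≡ 148 (mod 391)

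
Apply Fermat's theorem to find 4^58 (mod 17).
By Fermat: 4^{16} ≡ 1 (mod 17). 58 = 3×16 + 10. So 4^{58} ≡ 4^{10} ≡ 16 (mod 17)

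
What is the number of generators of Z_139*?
There are φ(139-1) = φ(138) = 44 primitive roots modulo 139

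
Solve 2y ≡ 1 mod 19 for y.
Since 19 is prime, by Fermat 2^(-1) ≡ 2^{17} ≡ 10 mod 19. Verify: 2 × 10 = 20 ≡ 1 mod 19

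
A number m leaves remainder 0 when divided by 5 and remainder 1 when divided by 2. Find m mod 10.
M = 5 × 2 = 10. M₁ = 2, y₁ ≡ 3 mod 5. M₂ = 5, y₂ ≡ 1 mod 2. m = 0×2×3 + 1×5×1 ≡ 5 mod 10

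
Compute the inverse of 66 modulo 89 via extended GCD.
Extended GCD: 66(-31) + 89(23) = 1. So 66^(-1) ≡ -31 ≡ 58 mod 89. Verify: 66 × 58 = 3828 ≡ 1 mod 89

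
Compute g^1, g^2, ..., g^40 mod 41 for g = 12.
12^1, 12^2, ..., 12^{40} mod 41: [12, 21, 6, 31, 3, 36, 22, 18, 11, 9, 26, 25, 13, 33, 27, 37, 34, 39, 17, 40, 29, 20, 35, 10, 38, 5, 19, 23, 30, 32, 15, 16, 28, 8, 14, 4, 7, 2, 24, 1]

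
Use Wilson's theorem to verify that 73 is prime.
(72)! mod 73 = 72. Since this equals -1 (mod 73), Wilson confirms 73 is prime.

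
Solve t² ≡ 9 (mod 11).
The square roots of 9 mod 11 are 3 and 8. Verify: 3² = 9 ≡ 9 (mod 11)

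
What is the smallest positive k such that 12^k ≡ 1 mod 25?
Powers of 12 mod 25: 12^1≡12, 12^2≡19, 12^3≡3, 12^4≡11, 12^5≡7, 12^6≡9, 12^7≡8, 12^8≡21, 12^9≡2, 12^10≡24, 12^11≡13, 12^12≡6, 12^13≡22, 12^14≡14, 12^15≡18, 12^16≡16, 12^17≡17, 12^18≡4, 12^19≡23, 12^20≡1. Order = 20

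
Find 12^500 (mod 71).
Using Fermat: 12^{70} ≡ 1 (mod 71). 500 ≡ 10 (mod 70). So 12^{500} ≡ 12^{10} ≡ 32 (mod 71)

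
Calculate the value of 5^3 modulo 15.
5^{3} = 125 ≡ 5 mod 15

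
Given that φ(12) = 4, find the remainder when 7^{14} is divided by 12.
By Euler: 7^{4} ≡ 1 (mod 12) since gcd(7, 12) = 1. 14 = 3×4 + 2. So 7^{14} ≡ 7^{2} ≡ 1 (mod 12)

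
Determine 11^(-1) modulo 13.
Since 13 is prime, by Fermat 11^(-1) ≡ 11^{11} ≡ 6 (mod 13). Verify: 11 × 6 = 66 ≡ 1 (mod 13)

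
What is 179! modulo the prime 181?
(180)! = (179)! × (180) ≡ -1 (mod 181). So (179)! ≡ -1 × (180)^(-1) ≡ (-1)×(-1) = 1 (mod 181)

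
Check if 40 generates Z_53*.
40^{26} ≡ 1 mod 53 and 26 < 52, so ord_53(40) = 26 ≠ 52 and 40 is not a primitive root.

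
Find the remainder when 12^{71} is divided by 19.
By Fermat: 12^{18} ≡ 1 mod 19. 71 = 3×18 + 17. So 12^{71} ≡ 12^{17} ≡ 8 mod 19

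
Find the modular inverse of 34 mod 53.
Since 53 is prime, by Fermat 34^(-1) ≡ 34^{51} ≡ 39 mod 53. Verify: 34 × 39 = 1326 ≡ 1 mod 53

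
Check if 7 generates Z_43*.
7^{6} ≡ 1 mod 43 and 6 < 42, so ord_43(7) = 6 ≠ 42 and 7 is not a primitive root.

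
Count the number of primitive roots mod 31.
Number of primitive roots mod 31 = φ(p-1) = φ(30) = 8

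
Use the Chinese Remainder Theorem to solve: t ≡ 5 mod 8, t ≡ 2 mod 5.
M = 8 × 5 = 40. M₁ = 5, y₁ ≡ 5 mod 8. M₂ = 8, y₂ ≡ 2 mod 5. t = 5×5×5 + 2×8×2 ≡ 37 mod 40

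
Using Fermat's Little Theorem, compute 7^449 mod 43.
By Fermat: 7^{42} ≡ 1 (mod 43). 449 ≡ 29 (mod 42). So 7^{449} ≡ 7^{29} ≡ 37 (mod 43)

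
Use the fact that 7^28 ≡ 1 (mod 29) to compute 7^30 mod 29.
By Fermat: 7^{28} ≡ 1 (mod 29). So 7^{30} = 7^{28} · 7^{2} ≡ 7^{2} ≡ 20 (mod 29)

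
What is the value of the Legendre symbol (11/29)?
(11/29) = 11^{14} mod 29 = -1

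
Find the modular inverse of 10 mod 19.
Since 19 is prime, by Fermat 10^(-1) ≡ 10^{17} ≡ 2 mod 19. Verify: 10 × 2 = 20 ≡ 1 mod 19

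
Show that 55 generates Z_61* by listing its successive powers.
55^1, 55^2, ..., 55^{60} mod 61: [55, 36, 28, 15, 32, 52, 54, 42, 53, 48, 17, 20, 2, 49, 11, 56, 30, 3, 43, 47, 23, 45, 35, 34, 40, 4, 37, 22, 51, 60, 6, 25, 33, 46, 29, 9, 7, 19, 8, 13, 44, 41, 59, 12, 50, 5, 31, 58, 18, 14, 38, 16, 26, 27, 21, 57, 24, 39, 10, 1]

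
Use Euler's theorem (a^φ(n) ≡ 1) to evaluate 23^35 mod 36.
By Euler: 23^{12} ≡ 1 (mod 36) since gcd(23, 36) = 1. 35 = 2×12 + 11. So 23^{35} ≡ 23^{11} ≡ 11 (mod 36)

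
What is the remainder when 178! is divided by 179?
By Wilson's theorem, (178)! ≡ -1 ≡ 178 mod 179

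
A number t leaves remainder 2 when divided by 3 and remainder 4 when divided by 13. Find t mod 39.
M = 3 × 13 = 39. M₁ = 13, y₁ ≡ 1 mod 3. M₂ = 3, y₂ ≡ 9 mod 13. t = 2×13×1 + 4×3×9 ≡ 17 mod 39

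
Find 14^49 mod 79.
By repeated squaring mod 79: 14^{1}≡14, 14^{2}≡38, 14^{4}≡22, 14^{8}≡10, 14^{16}≡21, 14^{32}≡46. Then 14^{49} = 14^{32+16+1} ≡ 46 × 21 × 14 ≡ 15 mod 79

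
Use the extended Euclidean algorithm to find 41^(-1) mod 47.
Extended GCD: 41(-8) + 47(7) = 1. So 41^(-1) ≡ -8 ≡ 39 mod 47. Verify: 41 × 39 = 1599 ≡ 1 mod 47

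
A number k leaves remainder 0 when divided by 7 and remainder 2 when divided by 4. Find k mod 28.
M = 7 × 4 = 28. M₁ = 4, y₁ ≡ 2 mod 7. M₂ = 7, y₂ ≡ 3 mod 4. k = 0×4×2 + 2×7×3 ≡ 14 mod 28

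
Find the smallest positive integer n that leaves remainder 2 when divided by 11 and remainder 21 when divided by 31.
M = 11 × 31 = 341. M₁ = 31, y₁ ≡ 5 (mod 11). M₂ = 11, y₂ ≡ 17 (mod 31). n = 2×31×5 + 21×11×17 ≡ 145 (mod 341)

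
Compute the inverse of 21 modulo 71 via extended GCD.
Extended GCD: 21(-27) + 71(8) = 1. So 21^(-1) ≡ -27 ≡ 44 (mod 71). Verify: 21 × 44 = 924 ≡ 1 (mod 71)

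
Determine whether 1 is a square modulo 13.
By Euler's criterion: 1^{6} ≡ 1 (mod 13). Since this equals 1, 1 is a QR.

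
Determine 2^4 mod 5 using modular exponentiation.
2^{4} = 16 ≡ 1 (mod 5)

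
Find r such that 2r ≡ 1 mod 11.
Since 11 is prime, by Fermat 2^(-1) ≡ 2^{9} ≡ 6 mod 11. Verify: 2 × 6 = 12 ≡ 1 mod 11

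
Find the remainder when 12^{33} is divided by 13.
By Fermat: 12^{12} ≡ 1 mod 13. 33 = 2×12 + 9. So 12^{33} ≡ 12^{9} ≡ 12 mod 13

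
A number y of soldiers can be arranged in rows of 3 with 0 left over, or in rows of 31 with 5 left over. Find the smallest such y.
M = 3 × 31 = 93. M₁ = 31, y₁ ≡ 1 (mod 3). M₂ = 3, y₂ ≡ 21 (mod 31). y = 0×31×1 + 5×3×21 ≡ 36 (mod 93)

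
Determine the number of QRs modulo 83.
For prime 83, there are (p-1)/2 = (83-1)/2 = 41 quadratic residues (excluding 0).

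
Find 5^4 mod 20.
5^{4} = 625 ≡ 5 mod 20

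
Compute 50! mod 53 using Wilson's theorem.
(52)! = (50)! × (51) × (52) ≡ -1 mod 53. So (50)! ≡ -1 × [(52)(51)]^(-1) ≡ 26 mod 53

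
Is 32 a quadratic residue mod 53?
By Euler's criterion: 32^{26} ≡ 52 mod 53. Since this equals -1 (≡ 52), 32 is not a QR.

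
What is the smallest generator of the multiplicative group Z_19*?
g = 2. Powers: [2, 4, 8, 16, 13, 7, 14, 9, 18, ...] generates all 18 non-zero residues.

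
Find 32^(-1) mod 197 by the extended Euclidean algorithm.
Extended GCD: 32(-80) + 197(13) = 1. So 32^(-1) ≡ -80 ≡ 117 mod 197. Verify: 32 × 117 = 3744 ≡ 1 mod 197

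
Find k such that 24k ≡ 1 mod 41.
Since 41 is prime, by Fermat 24^(-1) ≡ 24^{39} ≡ 12 mod 41. Verify: 24 × 12 = 288 ≡ 1 mod 41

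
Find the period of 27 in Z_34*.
Powers of 27 mod 34: 27^1≡27, 27^2≡15, 27^3≡31, 27^4≡21, 27^5≡23, 27^6≡9, 27^7≡5, 27^8≡33, 27^9≡7, 27^10≡19, 27^11≡3, 27^12≡13, 27^13≡11, 27^14≡25, 27^15≡29, 27^16≡1. ord_34(27) = 16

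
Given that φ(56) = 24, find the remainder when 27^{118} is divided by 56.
By Euler: 27^{24} ≡ 1 mod 56 since gcd(27, 56) = 1. 118 = 4×24 + 22. So 27^{118} ≡ 27^{22} ≡ 1 mod 56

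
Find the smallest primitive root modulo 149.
g = 2. For each prime q|148: 2^{74}≡148, 2^{4}≡16, none ≡ 1, so ord_149(2) = 148 and 2 is a primitive root.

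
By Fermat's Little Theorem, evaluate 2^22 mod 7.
By Fermat: 2^{6} ≡ 1 mod 7. 22 = 3×6 + 4. So 2^{22} ≡ 2^{4} ≡ 2 mod 7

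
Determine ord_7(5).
Powers of 5 mod 7: 5^1≡5, 5^2≡4, 5^3≡6, 5^4≡2, 5^5≡3, 5^6≡1. Order = 6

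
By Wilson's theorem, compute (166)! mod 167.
By Wilson's theorem, (166)! ≡ -1 ≡ 166 mod 167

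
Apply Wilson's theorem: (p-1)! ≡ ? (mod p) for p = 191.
By Wilson's theorem, (190)! ≡ -1 ≡ 190 mod 191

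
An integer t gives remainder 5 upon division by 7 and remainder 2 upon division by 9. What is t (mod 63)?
M = 7 × 9 = 63. M₁ = 9, y₁ ≡ 4 (mod 7). M₂ = 7, y₂ ≡ 4 (mod 9). t = 5×9×4 + 2×7×4 ≡ 47 (mod 63)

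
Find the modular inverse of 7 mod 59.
Since 59 is prime, by Fermat 7^(-1) ≡ 7^{57} ≡ 17 (mod 59). Verify: 7 × 17 = 119 ≡ 1 (mod 59)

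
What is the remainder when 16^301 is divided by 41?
Using Fermat: 16^{40} ≡ 1 (mod 41). 301 ≡ 21 (mod 40). So 16^{301} ≡ 16^{21} ≡ 16 (mod 41)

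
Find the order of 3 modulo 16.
Powers of 3 mod 16: 3^1≡3, 3^2≡9, 3^3≡11, 3^4≡1. ord_16(3) = 4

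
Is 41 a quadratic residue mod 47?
By Euler's criterion: 41^{23} ≡ 46 (mod 47). Since this equals -1 (≡ 46), 41 is not a QR.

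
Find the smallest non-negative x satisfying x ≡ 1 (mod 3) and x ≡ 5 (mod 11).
M = 3 × 11 = 33. M₁ = 11, y₁ ≡ 2 (mod 3). M₂ = 3, y₂ ≡ 4 (mod 11). x = 1×11×2 + 5×3×4 ≡ 16 (mod 33)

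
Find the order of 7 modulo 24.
Powers of 7 mod 24: 7^1≡7, 7^2≡1. ord_24(7) = 2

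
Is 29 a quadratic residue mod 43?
By Euler's criterion: 29^{21} ≡ 42 (mod 43). Since this equals -1 (≡ 42), 29 is not a QR.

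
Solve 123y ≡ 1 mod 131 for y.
Since 131 is prime, by Fermat 123^(-1) ≡ 123^{129} ≡ 49 mod 131. Verify: 123 × 49 = 6027 ≡ 1 mod 131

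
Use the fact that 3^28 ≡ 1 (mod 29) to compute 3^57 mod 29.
By Fermat: 3^{28} ≡ 1 (mod 29). 57 = 2×28 + 1. So 3^{57} ≡ 3^{1} ≡ 3 (mod 29)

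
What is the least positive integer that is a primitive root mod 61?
g = 2. For each prime q|60: 2^{30}≡60, 2^{20}≡47, 2^{12}≡9, none ≡ 1, so ord_61(2) = 60 and 2 is a primitive root.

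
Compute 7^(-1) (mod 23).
Since 23 is prime, by Fermat 7^(-1) ≡ 7^{21} ≡ 10 (mod 23). Verify: 7 × 10 = 70 ≡ 1 (mod 23)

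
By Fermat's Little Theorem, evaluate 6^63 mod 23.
By Fermat: 6^{22} ≡ 1 (mod 23). 63 = 2×22 + 19. So 6^{63} ≡ 6^{19} ≡ 18 (mod 23)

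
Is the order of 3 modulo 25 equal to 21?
Powers of 3 mod 25: 3^1≡3, 3^2≡9, 3^3≡2, 3^4≡6, 3^5≡18, 3^6≡4, 3^7≡12, 3^8≡11, 3^9≡8, 3^10≡24, 3^11≡22, 3^12≡16, 3^13≡23, 3^14≡19, 3^15≡7, 3^16≡21, 3^17≡13, 3^18≡14, 3^19≡17, 3^20≡1. Already 3^20≡1, so the order is 20 < 21. No, the actual order is 20.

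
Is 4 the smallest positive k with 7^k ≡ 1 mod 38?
Powers of 7 mod 38: 7^1≡7, 7^2≡11, 7^3≡1. Already 7^3≡1, so the order is 3 < 4. No, the actual order is 3.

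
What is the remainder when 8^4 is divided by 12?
8^{4} = 4096 ≡ 4 (mod 12)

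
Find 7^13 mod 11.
Using Fermat: 7^{10} ≡ 1 mod 11. 13 ≡ 3 mod 10. So 7^{13} ≡ 7^{3} ≡ 2 mod 11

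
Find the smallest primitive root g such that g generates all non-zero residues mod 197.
g = 2. For each prime q|196: 2^{98}≡196, 2^{28}≡104, none ≡ 1, so ord_197(2) = 196 and 2 is a primitive root.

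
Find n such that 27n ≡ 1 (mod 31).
Since 31 is prime, by Fermat 27^(-1) ≡ 27^{29} ≡ 23 (mod 31). Verify: 27 × 23 = 621 ≡ 1 (mod 31)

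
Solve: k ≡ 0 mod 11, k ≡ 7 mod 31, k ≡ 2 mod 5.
M = 11 × 31 × 5 = 1705. M₁ = 155, y₁ ≡ 1 mod 11. M₂ = 55, y₂ ≡ 22 mod 31. M₃ = 341, y₃ ≡ 1 mod 5. k = 0×155×1 + 7×55×22 + 2×341×1 ≡ 627 mod 1705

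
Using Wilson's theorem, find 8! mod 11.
(10)! = (8)! × (9) × (10) ≡ -1 (mod 11). So (8)! ≡ -1 × [(10)(9)]^(-1) ≡ 5 (mod 11)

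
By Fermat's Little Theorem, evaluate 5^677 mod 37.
By Fermat: 5^{36} ≡ 1 mod 37. 677 ≡ 29 mod 36. So 5^{677} ≡ 5^{29} ≡ 35 mod 37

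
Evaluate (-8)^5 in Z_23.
By repeated squaring mod 23: (-8)^{1}≡15, (-8)^{2}≡18, (-8)^{4}≡2. Then (-8)^{5} = (-8)^{4+1} ≡ 2 × 15 ≡ 7 mod 23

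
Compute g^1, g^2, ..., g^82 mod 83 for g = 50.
50^1, 50^2, ..., 50^{82} mod 83: [50, 10, 2, 17, 20, 4, 34, 40, 8, 68, 80, 16, 53, 77, 32, 23, 71, 64, 46, 59, 45, 9, 35, 7, 18, 70, 14, 36, 57, 28, 72, 31, 56, 61, 62, 29, 39, 41, 58, 78, 82, 33, 73, 81, 66, 63, 79, 49, 43, 75, 15, 3, 67, 30, 6, 51, 60, 12, 19, 37, 24, 38, 74, 48, 76, 65, 13, 69, 47, 26, 55, 11, 52, 27, 22, 21, 54, 44, 42, 25, 5, 1]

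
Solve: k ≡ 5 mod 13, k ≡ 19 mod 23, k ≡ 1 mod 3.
M = 13 × 23 × 3 = 897. M₁ = 69, y₁ ≡ 10 mod 13. M₂ = 39, y₂ ≡ 13 mod 23. M₃ = 299, y₃ ≡ 2 mod 3. k = 5×69×10 + 19×39×13 + 1×299×2 ≡ 226 mod 897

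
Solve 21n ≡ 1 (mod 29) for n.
Since 29 is prime, by Fermat 21^(-1) ≡ 21^{27} ≡ 18 (mod 29). Verify: 21 × 18 = 378 ≡ 1 (mod 29)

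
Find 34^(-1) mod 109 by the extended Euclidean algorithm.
Extended GCD: 34(-16) + 109(5) = 1. So 34^(-1) ≡ -16 ≡ 93 mod 109. Verify: 34 × 93 = 3162 ≡ 1 mod 109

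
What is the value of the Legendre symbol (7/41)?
(7/41) = 7^{20} mod 41 = -1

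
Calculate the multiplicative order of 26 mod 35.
Powers of 26 mod 35: 26^1≡26, 26^2≡11, 26^3≡6, 26^4≡16, 26^5≡31, 26^6≡1. ord_35(26) = 6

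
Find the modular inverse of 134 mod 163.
Since 163 is prime, by Fermat 134^(-1) ≡ 134^{161} ≡ 118 (mod 163). Verify: 134 × 118 = 15812 ≡ 1 (mod 163)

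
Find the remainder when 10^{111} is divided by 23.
By Fermat: 10^{22} ≡ 1 (mod 23). 111 = 5×22 + 1. So 10^{111} ≡ 10^{1} ≡ 10 (mod 23)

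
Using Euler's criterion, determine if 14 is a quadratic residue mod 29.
By Euler's criterion: 14^{14} ≡ 28 (mod 29). Since this equals -1 (≡ 28), 14 is not a QR.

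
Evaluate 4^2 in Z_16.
4^{2} = 16 ≡ 0 mod 16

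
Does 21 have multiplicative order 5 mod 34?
Powers of 21 mod 34: 21^1≡21, 21^2≡33, 21^3≡13, 21^4≡1. Already 21^4≡1, so the order is 4 < 5. No, the actual order is 4.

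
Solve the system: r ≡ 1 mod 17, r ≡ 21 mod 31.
M = 17 × 31 = 527. M₁ = 31, y₁ ≡ 11 mod 17. M₂ = 17, y₂ ≡ 11 mod 31. r = 1×31×11 + 21×17×11 ≡ 52 mod 527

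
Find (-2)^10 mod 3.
Using Fermat: (-2)^{2} ≡ 1 mod 3. 10 ≡ 0 mod 2. So (-2)^{10} ≡ (-2)^{0} ≡ 1 mod 3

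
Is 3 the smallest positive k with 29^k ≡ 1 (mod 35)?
Powers of 29 mod 35: 29^1≡29, 29^2≡1. Already 29^2≡1, so the order is 2 < 3. No, the actual order is 2.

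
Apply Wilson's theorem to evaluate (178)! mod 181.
(180)! = (178)! × (179) × (180) ≡ -1 (mod 181). So (178)! ≡ -1 × [(180)(179)]^(-1) ≡ 90 (mod 181)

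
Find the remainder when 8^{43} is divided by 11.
By Fermat: 8^{10} ≡ 1 mod 11. 43 = 4×10 + 3. So 8^{43} ≡ 8^{3} ≡ 6 mod 11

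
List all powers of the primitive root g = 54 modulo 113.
54^1, 54^2, ..., 54^{112} mod 113: [54, 91, 55, 32, 33, 87, 65, 7, 39, 72, 46, 111, 5, 44, 3, 49, 47, 52, 96, 99, 35, 82, 21, 4, 103, 25, 107, 15, 19, 9, 34, 28, 43, 62, 71, 105, 20, 63, 12, 83, 75, 95, 45, 57, 27, 102, 84, 16, 73, 100, 89, 60, 76, 36, 23, 112, 59, 22, 58, 81, 80, 26, 48, 106, 74, 41, 67, 2, 108, 69, 110, 64, 66, 61, 17, 14, 78, 31, 92, 109, 10, 88, 6, 98, 94, 104, 79, 85, 70, 51, 42, 8, 93, 50, 101, 30, 38, 18, 68, 56, 86, 11, 29, 97, 40, 13, 24, 53, 37, 77, 90, 1]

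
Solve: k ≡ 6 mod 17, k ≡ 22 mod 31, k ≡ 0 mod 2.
M = 17 × 31 × 2 = 1054. M₁ = 62, y₁ ≡ 14 mod 17. M₂ = 34, y₂ ≡ 21 mod 31. M₃ = 527, y₃ ≡ 1 mod 2. k = 6×62×14 + 22×34×21 + 0×527×1 ≡ 890 mod 1054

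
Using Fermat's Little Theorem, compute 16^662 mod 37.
By Fermat: 16^{36} ≡ 1 mod 37. 662 ≡ 14 mod 36. So 16^{662} ≡ 16^{14} ≡ 33 mod 37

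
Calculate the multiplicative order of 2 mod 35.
Powers of 2 mod 35: 2^1≡2, 2^2≡4, 2^3≡8, 2^4≡16, 2^5≡32, 2^6≡29, 2^7≡23, 2^8≡11, 2^9≡22, 2^10≡9, 2^11≡18, 2^12≡1. So the order of 2 is 12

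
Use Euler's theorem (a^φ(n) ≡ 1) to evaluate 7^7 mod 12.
By Euler: 7^{4} ≡ 1 (mod 12) since gcd(7, 12) = 1. 7 = 1×4 + 3. So 7^{7} ≡ 7^{3} ≡ 7 (mod 12)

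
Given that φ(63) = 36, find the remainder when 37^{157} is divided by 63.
By Euler: 37^{36} ≡ 1 mod 63 since gcd(37, 63) = 1. 157 = 4×36 + 13. So 37^{157} ≡ 37^{13} ≡ 37 mod 63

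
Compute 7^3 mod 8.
7^{3} = 343 ≡ 7 (mod 8)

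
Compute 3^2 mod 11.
3^{2} = 9 ≡ 9 (mod 11)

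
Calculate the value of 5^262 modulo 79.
Using Fermat: 5^{78} ≡ 1 mod 79. 262 ≡ 28 mod 78. So 5^{262} ≡ 5^{28} ≡ 32 mod 79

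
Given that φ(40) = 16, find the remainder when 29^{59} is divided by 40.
By Euler: 29^{16} ≡ 1 (mod 40) since gcd(29, 40) = 1. 59 = 3×16 + 11. So 29^{59} ≡ 29^{11} ≡ 29 (mod 40)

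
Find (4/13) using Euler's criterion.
(4/13) = 4^{6} mod 13 = 1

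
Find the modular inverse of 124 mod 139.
Since 139 is prime, by Fermat 124^(-1) ≡ 124^{137} ≡ 37 (mod 139). Verify: 124 × 37 = 4588 ≡ 1 (mod 139)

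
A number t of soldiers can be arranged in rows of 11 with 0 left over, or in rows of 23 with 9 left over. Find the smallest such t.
M = 11 × 23 = 253. M₁ = 23, y₁ ≡ 1 mod 11. M₂ = 11, y₂ ≡ 21 mod 23. t = 0×23×1 + 9×11×21 ≡ 55 mod 253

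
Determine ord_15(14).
Powers of 14 mod 15: 14^1≡14, 14^2≡1. ord_15(14) = 2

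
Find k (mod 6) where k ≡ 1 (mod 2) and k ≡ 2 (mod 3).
M = 2 × 3 = 6. M₁ = 3, y₁ ≡ 1 (mod 2). M₂ = 2, y₂ ≡ 2 (mod 3). k = 1×3×1 + 2×2×2 ≡ 5 (mod 6)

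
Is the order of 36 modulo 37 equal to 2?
Powers of 36 mod 37: 36^1≡36, 36^2≡1. First k with 36^k≡1 is k=2. Yes, ord_37(36) = 2.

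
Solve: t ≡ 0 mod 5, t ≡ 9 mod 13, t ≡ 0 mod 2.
M = 5 × 13 × 2 = 130. M₁ = 26, y₁ ≡ 1 mod 5. M₂ = 10, y₂ ≡ 4 mod 13. M₃ = 65, y₃ ≡ 1 mod 2. t = 0×26×1 + 9×10×4 + 0×65×1 ≡ 100 mod 130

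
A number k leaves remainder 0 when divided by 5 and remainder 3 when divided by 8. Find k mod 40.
M = 5 × 8 = 40. M₁ = 8, y₁ ≡ 2 mod 5. M₂ = 5, y₂ ≡ 5 mod 8. k = 0×8×2 + 3×5×5 ≡ 35 mod 40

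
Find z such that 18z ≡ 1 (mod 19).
Since 19 is prime, by Fermat 18^(-1) ≡ 18^{17} ≡ 18 (mod 19). Verify: 18 × 18 = 324 ≡ 1 (mod 19)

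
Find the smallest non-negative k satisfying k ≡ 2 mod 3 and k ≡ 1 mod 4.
M = 3 × 4 = 12. M₁ = 4, y₁ ≡ 1 mod 3. M₂ = 3, y₂ ≡ 3 mod 4. k = 2×4×1 + 1×3×3 ≡ 5 mod 12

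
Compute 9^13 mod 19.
By repeated squaring mod 19: 9^{1}≡9, 9^{2}≡5, 9^{4}≡6, 9^{8}≡17. Then 9^{13} = 9^{8+4+1} ≡ 17 × 6 × 9 ≡ 6 mod 19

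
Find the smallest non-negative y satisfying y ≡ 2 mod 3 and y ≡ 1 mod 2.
M = 3 × 2 = 6. M₁ = 2, y₁ ≡ 2 mod 3. M₂ = 3, y₂ ≡ 1 mod 2. y = 2×2×2 + 1×3×1 ≡ 5 mod 6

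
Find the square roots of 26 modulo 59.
The square roots of 26 mod 59 are 12 and 47. Verify: 12² = 144 ≡ 26 (mod 59)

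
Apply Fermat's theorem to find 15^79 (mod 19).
By Fermat: 15^{18} ≡ 1 (mod 19). 79 = 4×18 + 7. So 15^{79} ≡ 15^{7} ≡ 13 (mod 19)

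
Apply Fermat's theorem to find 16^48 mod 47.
By Fermat: 16^{46} ≡ 1 mod 47. So 16^{48} = 16^{46} · 16^{2} ≡ 16^{2} ≡ 21 mod 47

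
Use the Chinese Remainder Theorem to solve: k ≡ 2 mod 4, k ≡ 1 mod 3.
M = 4 × 3 = 12. M₁ = 3, y₁ ≡ 3 mod 4. M₂ = 4, y₂ ≡ 1 mod 3. k = 2×3×3 + 1×4×1 ≡ 10 mod 12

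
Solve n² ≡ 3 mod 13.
The square roots of 3 mod 13 are 9 and 4. Verify: 9² = 81 ≡ 3 mod 13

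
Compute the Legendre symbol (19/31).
(19/31) = 19^{15} mod 31 = 1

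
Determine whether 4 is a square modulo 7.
By Euler's criterion: 4^{3} ≡ 1 (mod 7). Since this equals 1, 4 is a QR.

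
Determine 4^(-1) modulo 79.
Since 79 is prime, by Fermat 4^(-1) ≡ 4^{77} ≡ 20 (mod 79). Verify: 4 × 20 = 80 ≡ 1 (mod 79)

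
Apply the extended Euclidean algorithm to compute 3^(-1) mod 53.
Extended GCD: 3(18) + 53(-1) = 1. So 3^(-1) ≡ 18 mod 53. Verify: 3 × 18 = 54 ≡ 1 mod 53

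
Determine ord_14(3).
Powers of 3 mod 14: 3^1≡3, 3^2≡9, 3^3≡13, 3^4≡11, 3^5≡5, 3^6≡1. Order = 6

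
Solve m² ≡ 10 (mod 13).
The square roots of 10 mod 13 are 7 and 6. Verify: 7² = 49 ≡ 10 (mod 13)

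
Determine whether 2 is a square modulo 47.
By Euler's criterion: 2^{23} ≡ 1 mod 47. Since this equals 1, 2 is a QR.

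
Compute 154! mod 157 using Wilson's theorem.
(156)! = (154)! × (155) × (156) ≡ -1 mod 157. So (154)! ≡ -1 × [(156)(155)]^(-1) ≡ 78 mod 157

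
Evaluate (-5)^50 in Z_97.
By repeated squaring (mod 97): (-5)^{1}≡92, (-5)^{2}≡25, (-5)^{4}≡43, (-5)^{8}≡6, (-5)^{16}≡36, (-5)^{32}≡35. Then (-5)^{50} = (-5)^{32+16+2} ≡ 35 × 36 × 25 ≡ 72 (mod 97)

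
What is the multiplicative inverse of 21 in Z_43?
Since 43 is prime, by Fermat 21^(-1) ≡ 21^{41} ≡ 41 (mod 43). Verify: 21 × 41 = 861 ≡ 1 (mod 43)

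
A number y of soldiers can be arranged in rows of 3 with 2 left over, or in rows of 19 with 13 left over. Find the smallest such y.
M = 3 × 19 = 57. M₁ = 19, y₁ ≡ 1 mod 3. M₂ = 3, y₂ ≡ 13 mod 19. y = 2×19×1 + 13×3×13 ≡ 32 mod 57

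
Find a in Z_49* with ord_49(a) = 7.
8 has order 7 mod 49 since 8^{7} ≡ 1 mod 49 and no smaller power works.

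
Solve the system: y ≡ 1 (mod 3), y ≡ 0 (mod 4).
M = 3 × 4 = 12. M₁ = 4, y₁ ≡ 1 (mod 3). M₂ = 3, y₂ ≡ 3 (mod 4). y = 1×4×1 + 0×3×3 ≡ 4 (mod 12)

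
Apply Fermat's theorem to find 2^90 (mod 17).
By Fermat: 2^{16} ≡ 1 (mod 17). 90 = 5×16 + 10. So 2^{90} ≡ 2^{10} ≡ 4 (mod 17)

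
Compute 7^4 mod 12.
7^{4} = 2401 ≡ 1 mod 12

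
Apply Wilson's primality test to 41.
(40)! mod 41 = 40. Since 40 ≡ -1 mod 41, 41 is prime.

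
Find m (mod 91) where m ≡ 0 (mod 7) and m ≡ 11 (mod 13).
M = 7 × 13 = 91. M₁ = 13, y₁ ≡ 6 (mod 7). M₂ = 7, y₂ ≡ 2 (mod 13). m = 0×13×6 + 11×7×2 ≡ 63 (mod 91)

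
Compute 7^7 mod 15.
By repeated squaring mod 15: 7^{1}≡7, 7^{2}≡4, 7^{4}≡1. Then 7^{7} = 7^{4+2+1} ≡ 1 × 4 × 7 ≡ 13 mod 15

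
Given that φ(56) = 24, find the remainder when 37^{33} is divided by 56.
By Euler: 37^{24} ≡ 1 mod 56 since gcd(37, 56) = 1. 33 = 1×24 + 9. So 37^{33} ≡ 37^{9} ≡ 29 mod 56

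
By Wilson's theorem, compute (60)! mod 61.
By Wilson's theorem, (60)! ≡ -1 ≡ 60 mod 61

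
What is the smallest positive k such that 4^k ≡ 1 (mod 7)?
Powers of 4 mod 7: 4^1≡4, 4^2≡2, 4^3≡1. Order = 3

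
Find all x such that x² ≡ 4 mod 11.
The square roots of 4 mod 11 are 9 and 2. Verify: 9² = 81 ≡ 4 mod 11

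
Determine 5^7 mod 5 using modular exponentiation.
By repeated squaring (mod 5): 5^{1}≡0, 5^{2}≡0, 5^{4}≡0. Then 5^{7} = 5^{4+2+1} ≡ 0 × 0 × 0 ≡ 0 (mod 5)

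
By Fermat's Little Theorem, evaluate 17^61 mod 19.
By Fermat: 17^{18} ≡ 1 (mod 19). 61 = 3×18 + 7. So 17^{61} ≡ 17^{7} ≡ 5 (mod 19)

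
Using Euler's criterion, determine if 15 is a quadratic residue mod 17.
By Euler's criterion: 15^{8} ≡ 1 (mod 17). Since this equals 1, 15 is a QR.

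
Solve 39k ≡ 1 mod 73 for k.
Since 73 is prime, by Fermat 39^(-1) ≡ 39^{71} ≡ 15 mod 73. Verify: 39 × 15 = 585 ≡ 1 mod 73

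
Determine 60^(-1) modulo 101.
Since 101 is prime, by Fermat 60^(-1) ≡ 60^{99} ≡ 32 mod 101. Verify: 60 × 32 = 1920 ≡ 1 mod 101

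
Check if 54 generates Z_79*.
ord_79(54) divides 78. For each prime q|78: 54^{39}≡78, 54^{26}≡23, 54^{6}≡52, none ≡ 1. So 54 has order 78 and is a primitive root mod 79.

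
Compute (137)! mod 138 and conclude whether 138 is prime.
(137)! mod 138 = 0. Since 0 ≢ -1 (mod 138), 138 is not prime.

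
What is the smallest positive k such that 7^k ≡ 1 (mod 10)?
Powers of 7 mod 10: 7^1≡7, 7^2≡9, 7^3≡3, 7^4≡1. ord_10(7) = 4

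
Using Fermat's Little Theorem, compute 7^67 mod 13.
By Fermat: 7^{12} ≡ 1 mod 13. 67 = 5×12 + 7. So 7^{67} ≡ 7^{7} ≡ 6 mod 13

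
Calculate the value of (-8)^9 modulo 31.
By repeated squaring (mod 31): (-8)^{1}≡23, (-8)^{2}≡2, (-8)^{4}≡4, (-8)^{8}≡16. Then (-8)^{9} = (-8)^{8+1} ≡ 16 × 23 ≡ 27 (mod 31)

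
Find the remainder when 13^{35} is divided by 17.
By Fermat: 13^{16} ≡ 1 (mod 17). 35 = 2×16 + 3. So 13^{35} ≡ 13^{3} ≡ 4 (mod 17)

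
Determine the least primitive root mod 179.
g = 2. For each prime q|178: 2^{89}≡178, 2^{2}≡4, none ≡ 1, so ord_179(2) = 178 and 2 is a primitive root.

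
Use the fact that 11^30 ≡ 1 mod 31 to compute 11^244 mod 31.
By Fermat: 11^{30} ≡ 1 mod 31. 244 ≡ 4 mod 30. So 11^{244} ≡ 11^{4} ≡ 9 mod 31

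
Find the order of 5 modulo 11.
Powers of 5 mod 11: 5^1≡5, 5^2≡3, 5^3≡4, 5^4≡9, 5^5≡1. So the order of 5 is 5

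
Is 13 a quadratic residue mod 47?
By Euler's criterion: 13^{23} ≡ 46 (mod 47). Since this equals -1 (≡ 46), 13 is not a QR.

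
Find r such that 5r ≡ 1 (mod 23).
Since 23 is prime, by Fermat 5^(-1) ≡ 5^{21} ≡ 14 (mod 23). Verify: 5 × 14 = 70 ≡ 1 (mod 23)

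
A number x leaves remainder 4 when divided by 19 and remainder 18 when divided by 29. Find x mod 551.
M = 19 × 29 = 551. M₁ = 29, y₁ ≡ 2 mod 19. M₂ = 19, y₂ ≡ 26 mod 29. x = 4×29×2 + 18×19×26 ≡ 308 mod 551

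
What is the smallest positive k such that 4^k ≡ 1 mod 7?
Powers of 4 mod 7: 4^1≡4, 4^2≡2, 4^3≡1. So the order of 4 is 3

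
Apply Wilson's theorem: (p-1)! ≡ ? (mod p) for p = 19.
By Wilson's theorem, (18)! ≡ -1 ≡ 18 mod 19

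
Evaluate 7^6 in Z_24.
By repeated squaring (mod 24): 7^{1}≡7, 7^{2}≡1, 7^{4}≡1. Then 7^{6} = 7^{4+2} ≡ 1 × 1 ≡ 1 (mod 24)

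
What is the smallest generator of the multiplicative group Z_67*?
g = 2. Powers: [2, 4, 8, 16, 32, 64, ...] generates all 66 non-zero residues.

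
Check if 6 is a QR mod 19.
By Euler's criterion: 6^{9} ≡ 1 mod 19. Since this equals 1, 6 is a QR.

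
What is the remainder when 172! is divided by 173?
By Wilson's theorem, (172)! ≡ -1 ≡ 172 (mod 173)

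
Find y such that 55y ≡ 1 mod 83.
Since 83 is prime, by Fermat 55^(-1) ≡ 55^{81} ≡ 80 mod 83. Verify: 55 × 80 = 4400 ≡ 1 mod 83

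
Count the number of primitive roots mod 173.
Number of primitive roots mod 173 = φ(p-1) = φ(172) = 84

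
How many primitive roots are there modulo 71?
Number of primitive roots mod 71 = φ(p-1) = φ(70) = 24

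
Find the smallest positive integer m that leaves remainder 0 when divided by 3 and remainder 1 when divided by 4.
M = 3 × 4 = 12. M₁ = 4, y₁ ≡ 1 (mod 3). M₂ = 3, y₂ ≡ 3 (mod 4). m = 0×4×1 + 1×3×3 ≡ 9 (mod 12)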